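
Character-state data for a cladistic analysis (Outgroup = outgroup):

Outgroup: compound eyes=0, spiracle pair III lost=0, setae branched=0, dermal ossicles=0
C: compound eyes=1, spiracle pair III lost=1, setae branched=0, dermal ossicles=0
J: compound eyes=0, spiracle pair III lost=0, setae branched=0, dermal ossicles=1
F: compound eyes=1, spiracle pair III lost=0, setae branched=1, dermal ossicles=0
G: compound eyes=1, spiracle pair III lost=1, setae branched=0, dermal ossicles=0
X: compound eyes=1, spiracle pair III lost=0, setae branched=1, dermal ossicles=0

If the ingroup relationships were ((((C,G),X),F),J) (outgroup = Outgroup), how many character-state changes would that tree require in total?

Map each character onto ((((C,G),X),F),J) (rooted by Outgroup) and count the minimum state changes it requires (Fitch parsimony):
compound eyes: 1; spiracle pair III lost: 1; setae branched: 2; dermal ossicles: 1.
Total tree length = 5.

5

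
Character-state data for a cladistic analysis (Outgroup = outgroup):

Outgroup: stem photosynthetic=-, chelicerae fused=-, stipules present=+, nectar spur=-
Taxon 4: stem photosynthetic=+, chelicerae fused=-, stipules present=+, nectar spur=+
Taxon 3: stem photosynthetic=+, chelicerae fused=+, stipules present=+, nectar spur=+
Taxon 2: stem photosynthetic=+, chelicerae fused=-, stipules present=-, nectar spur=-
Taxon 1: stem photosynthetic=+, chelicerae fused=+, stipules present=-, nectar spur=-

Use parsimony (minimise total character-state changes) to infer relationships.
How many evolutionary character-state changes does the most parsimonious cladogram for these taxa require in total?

5

Character polarity is set by the outgroup: the derived state is whichever differs from the outgroup's state, so for stipules present the derived state is '-', and for the remaining characters it is '+'.
stem photosynthetic (derived state '+') is shared by all ingroup taxa — unites the whole ingroup.
chelicerae fused groups Taxon 1 and Taxon 3, which is incompatible with the clades supported by the remaining characters; treating it as convergent (homoplasy) costs fewer steps than any alternative tree.
stipules present: derived state '-' in Taxon 1 and Taxon 2 only — synapomorphy for {Taxon 1, Taxon 2}.
nectar spur (derived state '+') is shared by Taxon 3 and Taxon 4 — a synapomorphy uniting that clade.
Most parsimonious ingroup topology: ((Taxon 4,Taxon 3),(Taxon 2,Taxon 1)).
Changes per character on this tree: stem photosynthetic: 1; chelicerae fused: 2; stipules present: 1; nectar spur: 1.
Total = 5.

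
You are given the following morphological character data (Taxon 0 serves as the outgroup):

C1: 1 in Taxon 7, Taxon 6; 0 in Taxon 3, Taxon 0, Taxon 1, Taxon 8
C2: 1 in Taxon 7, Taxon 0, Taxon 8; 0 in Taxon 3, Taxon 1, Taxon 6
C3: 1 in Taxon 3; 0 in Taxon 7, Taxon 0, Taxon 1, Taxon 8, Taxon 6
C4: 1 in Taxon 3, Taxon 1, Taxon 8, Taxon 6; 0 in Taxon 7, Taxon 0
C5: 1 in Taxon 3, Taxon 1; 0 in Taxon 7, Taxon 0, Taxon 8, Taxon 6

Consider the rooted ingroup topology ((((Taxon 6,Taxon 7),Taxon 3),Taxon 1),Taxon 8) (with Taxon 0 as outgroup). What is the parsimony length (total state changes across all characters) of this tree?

Map each character onto ((((Taxon 6,Taxon 7),Taxon 3),Taxon 1),Taxon 8) (rooted by Taxon 0) and count the minimum state changes it requires (Fitch parsimony):
C1: 1; C2: 2; C3: 1; C4: 2; C5: 2.
Total tree length = 8.

8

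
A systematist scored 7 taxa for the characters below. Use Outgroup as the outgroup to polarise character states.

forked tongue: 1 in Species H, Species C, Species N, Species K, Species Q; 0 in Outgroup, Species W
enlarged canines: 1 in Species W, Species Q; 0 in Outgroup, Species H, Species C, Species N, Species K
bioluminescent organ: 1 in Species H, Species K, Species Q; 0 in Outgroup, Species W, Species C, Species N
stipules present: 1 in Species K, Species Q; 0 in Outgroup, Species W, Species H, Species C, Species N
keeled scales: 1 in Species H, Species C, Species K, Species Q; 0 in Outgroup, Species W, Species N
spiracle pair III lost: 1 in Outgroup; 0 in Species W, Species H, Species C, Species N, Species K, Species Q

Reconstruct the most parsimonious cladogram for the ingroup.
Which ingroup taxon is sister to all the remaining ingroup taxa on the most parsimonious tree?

Character polarity is set by the outgroup: the derived state is whichever differs from the outgroup's state, so for spiracle pair III lost the derived state is '0', and for the remaining characters it is '1'.
forked tongue: derived state '1' in Species C, Species H, Species K, Species N, and Species Q only — synapomorphy for {Species C, Species H, Species K, Species N, Species Q}.
enlarged canines (state '1') occurs in Species Q and Species W but conflicts with the nesting implied by the other characters — most parsimoniously interpreted as homoplasy.
Only Species H, Species K, and Species Q show the derived state '1' for bioluminescent organ, supporting them as a clade.
Only Species K and Species Q show the derived state '1' for stipules present, supporting them as a clade.
keeled scales: derived state '1' in Species C, Species H, Species K, and Species Q only — synapomorphy for {Species C, Species H, Species K, Species Q}.
All ingroup taxa share the derived state '0' for spiracle pair III lost; it defines the ingroup but does not resolve relationships within it.
Most parsimonious ingroup topology: (Species W,(((Species H,(Species K,Species Q)),Species C),Species N)).
Species W is sister to the clade containing all other ingroup taxa, so it is the earliest-diverging (most basal) ingroup lineage.

Species W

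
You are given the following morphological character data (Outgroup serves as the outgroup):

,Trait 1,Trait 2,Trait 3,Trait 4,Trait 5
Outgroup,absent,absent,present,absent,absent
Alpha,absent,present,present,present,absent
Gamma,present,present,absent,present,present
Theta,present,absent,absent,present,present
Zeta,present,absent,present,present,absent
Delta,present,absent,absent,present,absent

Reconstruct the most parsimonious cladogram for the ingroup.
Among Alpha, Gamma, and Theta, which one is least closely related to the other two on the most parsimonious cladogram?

Character polarity is set by the outgroup: the derived state is whichever differs from the outgroup's state, so for Trait 3 the derived state is 'absent', and for the remaining characters it is 'present'.
Only Delta, Gamma, Theta, and Zeta show the derived state 'present' for Trait 1, supporting them as a clade.
Trait 2 groups Alpha and Gamma, which is incompatible with the clades supported by the remaining characters; treating it as convergent (homoplasy) costs fewer steps than any alternative tree.
Trait 3 (derived state 'absent') is shared by Delta, Gamma, and Theta — a synapomorphy uniting that clade.
Trait 4 (derived state 'present') is shared by all ingroup taxa — unites the whole ingroup.
Trait 5: derived state 'present' in Gamma and Theta only — synapomorphy for {Gamma, Theta}.
Most parsimonious ingroup topology: (Alpha,(Zeta,((Gamma,Theta),Delta))).
Theta and Gamma share a more recent common ancestor with each other than either does with Alpha, so Alpha is the least closely related of the three.

Alpha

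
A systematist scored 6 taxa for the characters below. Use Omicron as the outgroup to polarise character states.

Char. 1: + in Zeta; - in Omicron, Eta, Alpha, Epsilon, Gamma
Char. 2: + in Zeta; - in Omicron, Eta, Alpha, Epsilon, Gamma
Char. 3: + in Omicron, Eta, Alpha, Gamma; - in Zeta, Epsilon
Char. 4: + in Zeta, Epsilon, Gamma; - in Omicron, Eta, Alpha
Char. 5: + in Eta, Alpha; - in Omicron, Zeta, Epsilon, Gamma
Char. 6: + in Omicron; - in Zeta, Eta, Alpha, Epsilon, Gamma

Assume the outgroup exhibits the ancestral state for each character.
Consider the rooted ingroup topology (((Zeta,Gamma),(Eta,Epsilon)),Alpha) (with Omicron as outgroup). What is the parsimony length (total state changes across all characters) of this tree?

Map each character onto (((Zeta,Gamma),(Eta,Epsilon)),Alpha) (rooted by Omicron) and count the minimum state changes it requires (Fitch parsimony):
Char. 1: 1; Char. 2: 1; Char. 3: 2; Char. 4: 2; Char. 5: 2; Char. 6: 1.
Total tree length = 9.

9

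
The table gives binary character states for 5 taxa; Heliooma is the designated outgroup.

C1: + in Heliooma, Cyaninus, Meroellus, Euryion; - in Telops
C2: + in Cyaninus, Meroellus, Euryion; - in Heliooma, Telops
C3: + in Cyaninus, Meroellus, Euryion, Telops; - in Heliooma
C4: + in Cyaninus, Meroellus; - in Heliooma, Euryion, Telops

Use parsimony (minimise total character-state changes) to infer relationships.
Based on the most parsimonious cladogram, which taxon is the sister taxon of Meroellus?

Character polarity is set by the outgroup: the derived state is whichever differs from the outgroup's state, so for C1 the derived state is '-', and for the remaining characters it is '+'.
C1: derived state '-' in Telops only — an autapomorphy, so it tells us nothing about relationships among taxa.
Only Cyaninus, Euryion, and Meroellus show the derived state '+' for C2, supporting them as a clade.
All ingroup taxa share the derived state '+' for C3; it defines the ingroup but does not resolve relationships within it.
C4 (derived state '+') is shared by Cyaninus and Meroellus — a synapomorphy uniting that clade.
Most parsimonious ingroup topology: (((Cyaninus,Meroellus),Euryion),Telops).
Meroellus and Cyaninus form a cherry on this tree, so they are sister taxa.

Cyaninus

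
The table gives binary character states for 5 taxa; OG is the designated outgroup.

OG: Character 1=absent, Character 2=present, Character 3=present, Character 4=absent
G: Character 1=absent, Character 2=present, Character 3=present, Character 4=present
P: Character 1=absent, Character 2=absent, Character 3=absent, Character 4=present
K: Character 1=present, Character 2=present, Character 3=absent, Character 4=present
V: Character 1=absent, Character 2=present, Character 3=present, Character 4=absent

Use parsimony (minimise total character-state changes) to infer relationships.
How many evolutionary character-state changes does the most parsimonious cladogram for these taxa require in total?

Character polarity is set by the outgroup: the derived state is whichever differs from the outgroup's state, so for Character 2, Character 3 the derived state is 'absent', and for the remaining characters it is 'present'.
Character 1 (derived state 'present') is unique to K (autapomorphy; uninformative for grouping).
Character 2: derived state 'absent' in P only — an autapomorphy, so it tells us nothing about relationships among taxa.
Character 3 (derived state 'absent') is shared by K and P — a synapomorphy uniting that clade.
Character 4: derived state 'present' in G, K, and P only — synapomorphy for {G, K, P}.
Most parsimonious ingroup topology: ((G,(P,K)),V).
Changes per character on this tree: Character 1: 1; Character 2: 1; Character 3: 1; Character 4: 1.
Total = 4.

4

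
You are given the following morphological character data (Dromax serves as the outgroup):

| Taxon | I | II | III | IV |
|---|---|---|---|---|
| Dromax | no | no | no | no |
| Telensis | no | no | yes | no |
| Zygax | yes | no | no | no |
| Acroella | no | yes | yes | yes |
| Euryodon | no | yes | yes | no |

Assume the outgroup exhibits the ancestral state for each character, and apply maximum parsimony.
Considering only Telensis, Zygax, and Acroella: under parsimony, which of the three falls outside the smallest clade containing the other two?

The outgroup has state 'no' for every character, so 'yes' is the derived state throughout.
I (derived state 'yes') is unique to Zygax (autapomorphy; uninformative for grouping).
II: derived state 'yes' in Acroella and Euryodon only — synapomorphy for {Acroella, Euryodon}.
III (derived state 'yes') is shared by Acroella, Euryodon, and Telensis — a synapomorphy uniting that clade.
IV: derived state 'yes' in Acroella only — an autapomorphy, so it tells us nothing about relationships among taxa.
Most parsimonious ingroup topology: ((Telensis,(Acroella,Euryodon)),Zygax).
Acroella and Telensis share a more recent common ancestor with each other than either does with Zygax, so Zygax is the least closely related of the three.

Zygax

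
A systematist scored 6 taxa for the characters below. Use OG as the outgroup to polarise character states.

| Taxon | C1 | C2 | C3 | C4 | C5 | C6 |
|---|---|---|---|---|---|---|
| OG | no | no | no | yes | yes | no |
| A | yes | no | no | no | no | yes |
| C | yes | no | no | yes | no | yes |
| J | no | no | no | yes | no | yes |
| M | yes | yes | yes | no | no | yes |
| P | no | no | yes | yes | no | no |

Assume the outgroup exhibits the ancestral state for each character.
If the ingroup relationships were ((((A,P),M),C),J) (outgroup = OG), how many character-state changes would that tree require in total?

Map each character onto ((((A,P),M),C),J) (rooted by OG) and count the minimum state changes it requires (Fitch parsimony):
C1: 2; C2: 1; C3: 2; C4: 2; C5: 1; C6: 2.
Total tree length = 10.

10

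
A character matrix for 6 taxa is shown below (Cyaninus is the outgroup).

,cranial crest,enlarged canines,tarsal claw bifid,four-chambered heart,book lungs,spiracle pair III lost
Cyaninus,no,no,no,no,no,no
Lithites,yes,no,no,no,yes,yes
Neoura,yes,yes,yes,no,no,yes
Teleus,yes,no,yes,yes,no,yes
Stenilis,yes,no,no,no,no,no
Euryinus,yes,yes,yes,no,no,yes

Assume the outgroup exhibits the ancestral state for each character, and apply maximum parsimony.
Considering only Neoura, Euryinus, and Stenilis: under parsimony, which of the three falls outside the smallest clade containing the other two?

The outgroup has state 'no' for every character, so 'yes' is the derived state throughout.
cranial crest (derived state 'yes') is shared by all ingroup taxa — unites the whole ingroup.
Only Euryinus and Neoura show the derived state 'yes' for enlarged canines, supporting them as a clade.
Only Euryinus, Neoura, and Teleus show the derived state 'yes' for tarsal claw bifid, supporting them as a clade.
four-chambered heart: derived state 'yes' in Teleus only — an autapomorphy, so it tells us nothing about relationships among taxa.
book lungs: derived state 'yes' in Lithites only — an autapomorphy, so it tells us nothing about relationships among taxa.
spiracle pair III lost (derived state 'yes') is shared by Euryinus, Lithites, Neoura, and Teleus — a synapomorphy uniting that clade.
Most parsimonious ingroup topology: ((Lithites,((Neoura,Euryinus),Teleus)),Stenilis).
Euryinus and Neoura share a more recent common ancestor with each other than either does with Stenilis, so Stenilis is the least closely related of the three.

Stenilis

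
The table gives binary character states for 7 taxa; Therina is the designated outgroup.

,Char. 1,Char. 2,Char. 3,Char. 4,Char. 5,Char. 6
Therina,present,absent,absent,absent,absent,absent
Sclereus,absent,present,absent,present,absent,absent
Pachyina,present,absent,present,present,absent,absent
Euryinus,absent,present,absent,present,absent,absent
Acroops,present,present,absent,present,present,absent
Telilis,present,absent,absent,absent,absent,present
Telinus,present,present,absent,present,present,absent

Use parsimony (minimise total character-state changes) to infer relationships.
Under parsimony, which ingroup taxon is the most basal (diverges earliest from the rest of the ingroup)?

Telilis

Character polarity is set by the outgroup: the derived state is whichever differs from the outgroup's state, so for Char. 1 the derived state is 'absent', and for the remaining characters it is 'present'.
Only Euryinus and Sclereus show the derived state 'absent' for Char. 1, supporting them as a clade.
Only Acroops, Euryinus, Sclereus, and Telinus show the derived state 'present' for Char. 2, supporting them as a clade.
Char. 3: derived state 'present' in Pachyina only — an autapomorphy, so it tells us nothing about relationships among taxa.
Char. 4: derived state 'present' in Acroops, Euryinus, Pachyina, Sclereus, and Telinus only — synapomorphy for {Acroops, Euryinus, Pachyina, Sclereus, Telinus}.
Char. 5: derived state 'present' in Acroops and Telinus only — synapomorphy for {Acroops, Telinus}.
Char. 6: derived state 'present' in Telilis only — an autapomorphy, so it tells us nothing about relationships among taxa.
Most parsimonious ingroup topology: ((((Sclereus,Euryinus),(Acroops,Telinus)),Pachyina),Telilis).
Telilis is sister to the clade containing all other ingroup taxa, so it is the earliest-diverging (most basal) ingroup lineage.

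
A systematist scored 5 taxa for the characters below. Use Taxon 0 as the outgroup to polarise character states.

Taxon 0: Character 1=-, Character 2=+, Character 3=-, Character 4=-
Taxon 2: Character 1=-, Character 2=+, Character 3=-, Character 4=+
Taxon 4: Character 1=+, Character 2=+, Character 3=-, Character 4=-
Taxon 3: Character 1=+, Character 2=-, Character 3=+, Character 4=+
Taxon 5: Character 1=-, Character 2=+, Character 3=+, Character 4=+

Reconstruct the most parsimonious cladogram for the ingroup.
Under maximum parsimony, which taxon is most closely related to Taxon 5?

Taxon 3

Character polarity is set by the outgroup: the derived state is whichever differs from the outgroup's state, so for Character 2 the derived state is '-', and for the remaining characters it is '+'.
Character 1 (state '+') occurs in Taxon 3 and Taxon 4 but conflicts with the nesting implied by the other characters — most parsimoniously interpreted as homoplasy.
Character 2 (derived state '-') is unique to Taxon 3 (autapomorphy; uninformative for grouping).
Character 3: derived state '+' in Taxon 3 and Taxon 5 only — synapomorphy for {Taxon 3, Taxon 5}.
Character 4 (derived state '+') is shared by Taxon 2, Taxon 3, and Taxon 5 — a synapomorphy uniting that clade.
Most parsimonious ingroup topology: (((Taxon 3,Taxon 5),Taxon 2),Taxon 4).
Taxon 5 and Taxon 3 form a cherry on this tree, so they are sister taxa.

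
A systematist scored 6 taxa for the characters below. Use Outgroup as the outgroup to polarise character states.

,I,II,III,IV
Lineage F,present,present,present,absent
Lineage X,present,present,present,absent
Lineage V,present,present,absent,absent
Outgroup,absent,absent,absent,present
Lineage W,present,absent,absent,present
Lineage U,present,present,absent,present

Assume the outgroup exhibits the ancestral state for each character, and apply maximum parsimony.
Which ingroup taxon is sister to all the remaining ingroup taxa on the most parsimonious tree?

Lineage W

Character polarity is set by the outgroup: the derived state is whichever differs from the outgroup's state, so for IV the derived state is 'absent', and for the remaining characters it is 'present'.
All ingroup taxa share the derived state 'present' for I; it defines the ingroup but does not resolve relationships within it.
II (derived state 'present') is shared by Lineage F, Lineage U, Lineage V, and Lineage X — a synapomorphy uniting that clade.
III: derived state 'present' in Lineage F and Lineage X only — synapomorphy for {Lineage F, Lineage X}.
Only Lineage F, Lineage V, and Lineage X show the derived state 'absent' for IV, supporting them as a clade.
Most parsimonious ingroup topology: (((Lineage V,(Lineage F,Lineage X)),Lineage U),Lineage W).
Lineage W is sister to the clade containing all other ingroup taxa, so it is the earliest-diverging (most basal) ingroup lineage.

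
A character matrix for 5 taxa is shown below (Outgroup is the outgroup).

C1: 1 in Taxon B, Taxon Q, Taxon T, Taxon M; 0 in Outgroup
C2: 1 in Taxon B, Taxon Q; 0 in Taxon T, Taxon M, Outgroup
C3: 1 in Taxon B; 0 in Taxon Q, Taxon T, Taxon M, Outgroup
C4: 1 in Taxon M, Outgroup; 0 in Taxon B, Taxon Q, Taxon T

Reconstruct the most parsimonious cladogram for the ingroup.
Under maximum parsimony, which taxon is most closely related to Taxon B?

Character polarity is set by the outgroup: the derived state is whichever differs from the outgroup's state, so for C4 the derived state is '0', and for the remaining characters it is '1'.
All ingroup taxa share the derived state '1' for C1; it defines the ingroup but does not resolve relationships within it.
Only Taxon B and Taxon Q show the derived state '1' for C2, supporting them as a clade.
C3: derived state '1' in Taxon B only — an autapomorphy, so it tells us nothing about relationships among taxa.
Only Taxon B, Taxon Q, and Taxon T show the derived state '0' for C4, supporting them as a clade.
Most parsimonious ingroup topology: ((Taxon T,(Taxon Q,Taxon B)),Taxon M).
Taxon B and Taxon Q form a cherry on this tree, so they are sister taxa.

Taxon Q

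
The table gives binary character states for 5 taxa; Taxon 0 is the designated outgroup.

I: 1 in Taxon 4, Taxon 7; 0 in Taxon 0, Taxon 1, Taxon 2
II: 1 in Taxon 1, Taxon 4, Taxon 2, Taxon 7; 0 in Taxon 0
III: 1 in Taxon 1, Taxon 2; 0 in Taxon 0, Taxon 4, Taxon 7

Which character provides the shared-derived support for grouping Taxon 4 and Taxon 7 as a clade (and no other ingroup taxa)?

The outgroup has state '0' for every character, so '1' is the derived state throughout.
Only Taxon 4 and Taxon 7 show the derived state '1' for I, supporting them as a clade.
II (derived state '1') is shared by all ingroup taxa — unites the whole ingroup.
III: derived state '1' in Taxon 1 and Taxon 2 only — synapomorphy for {Taxon 1, Taxon 2}.
Most parsimonious ingroup topology: ((Taxon 1,Taxon 2),(Taxon 4,Taxon 7)).
The clade {Taxon 4, Taxon 7} is supported by I: its derived state '1' occurs in exactly those taxa and in no other taxon (including the outgroup).

I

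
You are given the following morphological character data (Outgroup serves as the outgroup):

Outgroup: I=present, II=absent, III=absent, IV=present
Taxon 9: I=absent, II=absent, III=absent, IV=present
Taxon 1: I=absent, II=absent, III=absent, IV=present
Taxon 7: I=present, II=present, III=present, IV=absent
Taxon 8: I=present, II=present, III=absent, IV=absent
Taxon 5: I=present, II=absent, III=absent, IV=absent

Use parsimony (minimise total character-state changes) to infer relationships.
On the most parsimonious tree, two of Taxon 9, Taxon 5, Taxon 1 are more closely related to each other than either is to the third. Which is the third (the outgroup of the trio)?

Taxon 5

Character polarity is set by the outgroup: the derived state is whichever differs from the outgroup's state, so for I, IV the derived state is 'absent', and for the remaining characters it is 'present'.
Only Taxon 1 and Taxon 9 show the derived state 'absent' for I, supporting them as a clade.
II: derived state 'present' in Taxon 7 and Taxon 8 only — synapomorphy for {Taxon 7, Taxon 8}.
III (derived state 'present') is unique to Taxon 7 (autapomorphy; uninformative for grouping).
Only Taxon 5, Taxon 7, and Taxon 8 show the derived state 'absent' for IV, supporting them as a clade.
Most parsimonious ingroup topology: ((Taxon 9,Taxon 1),((Taxon 7,Taxon 8),Taxon 5)).
Taxon 9 and Taxon 1 share a more recent common ancestor with each other than either does with Taxon 5, so Taxon 5 is the least closely related of the three.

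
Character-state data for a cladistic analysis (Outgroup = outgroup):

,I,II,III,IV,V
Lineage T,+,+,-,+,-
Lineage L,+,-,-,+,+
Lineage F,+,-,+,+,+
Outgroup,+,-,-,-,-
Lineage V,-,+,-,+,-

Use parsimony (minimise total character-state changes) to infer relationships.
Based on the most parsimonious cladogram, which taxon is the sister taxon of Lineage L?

Lineage F

Character polarity is set by the outgroup: the derived state is whichever differs from the outgroup's state, so for I the derived state is '-', and for the remaining characters it is '+'.
I: derived state '-' in Lineage V only — an autapomorphy, so it tells us nothing about relationships among taxa.
II (derived state '+') is shared by Lineage T and Lineage V — a synapomorphy uniting that clade.
III (derived state '+') is unique to Lineage F (autapomorphy; uninformative for grouping).
All ingroup taxa share the derived state '+' for IV; it defines the ingroup but does not resolve relationships within it.
Only Lineage F and Lineage L show the derived state '+' for V, supporting them as a clade.
Most parsimonious ingroup topology: ((Lineage F,Lineage L),(Lineage T,Lineage V)).
Lineage L and Lineage F form a cherry on this tree, so they are sister taxa.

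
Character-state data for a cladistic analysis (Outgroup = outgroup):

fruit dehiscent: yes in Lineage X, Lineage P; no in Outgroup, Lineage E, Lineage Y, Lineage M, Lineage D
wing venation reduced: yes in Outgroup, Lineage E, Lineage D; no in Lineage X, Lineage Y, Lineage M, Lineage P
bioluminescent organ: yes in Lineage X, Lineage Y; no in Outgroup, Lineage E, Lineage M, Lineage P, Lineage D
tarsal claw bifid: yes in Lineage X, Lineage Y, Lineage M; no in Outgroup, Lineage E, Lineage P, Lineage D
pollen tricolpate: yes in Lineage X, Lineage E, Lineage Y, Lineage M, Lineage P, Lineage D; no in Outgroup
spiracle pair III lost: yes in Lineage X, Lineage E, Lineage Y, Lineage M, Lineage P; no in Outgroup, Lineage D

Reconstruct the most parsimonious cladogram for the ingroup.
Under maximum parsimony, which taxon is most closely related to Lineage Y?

Lineage X

Character polarity is set by the outgroup: the derived state is whichever differs from the outgroup's state, so for wing venation reduced the derived state is 'no', and for the remaining characters it is 'yes'.
fruit dehiscent groups Lineage P and Lineage X, which is incompatible with the clades supported by the remaining characters; treating it as convergent (homoplasy) costs fewer steps than any alternative tree.
wing venation reduced (derived state 'no') is shared by Lineage M, Lineage P, Lineage X, and Lineage Y — a synapomorphy uniting that clade.
Only Lineage X and Lineage Y show the derived state 'yes' for bioluminescent organ, supporting them as a clade.
Only Lineage M, Lineage X, and Lineage Y show the derived state 'yes' for tarsal claw bifid, supporting them as a clade.
pollen tricolpate (derived state 'yes') is shared by all ingroup taxa — unites the whole ingroup.
Only Lineage E, Lineage M, Lineage P, Lineage X, and Lineage Y show the derived state 'yes' for spiracle pair III lost, supporting them as a clade.
Most parsimonious ingroup topology: (((((Lineage X,Lineage Y),Lineage M),Lineage P),Lineage E),Lineage D).
Lineage Y and Lineage X form a cherry on this tree, so they are sister taxa.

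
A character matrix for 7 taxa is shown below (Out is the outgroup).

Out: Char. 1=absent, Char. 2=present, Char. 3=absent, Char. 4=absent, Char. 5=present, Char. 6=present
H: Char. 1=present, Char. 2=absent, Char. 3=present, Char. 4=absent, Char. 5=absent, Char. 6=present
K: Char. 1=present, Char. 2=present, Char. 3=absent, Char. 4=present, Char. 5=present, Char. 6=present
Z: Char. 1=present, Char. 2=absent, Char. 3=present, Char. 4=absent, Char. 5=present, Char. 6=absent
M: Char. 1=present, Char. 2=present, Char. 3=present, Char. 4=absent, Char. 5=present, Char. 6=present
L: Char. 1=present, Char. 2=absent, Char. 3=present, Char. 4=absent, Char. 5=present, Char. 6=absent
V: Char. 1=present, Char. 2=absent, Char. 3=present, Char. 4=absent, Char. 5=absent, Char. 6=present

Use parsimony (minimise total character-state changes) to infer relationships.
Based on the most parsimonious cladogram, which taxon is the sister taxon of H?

Character polarity is set by the outgroup: the derived state is whichever differs from the outgroup's state, so for Char. 2, Char. 5, Char. 6 the derived state is 'absent', and for the remaining characters it is 'present'.
Char. 1 (derived state 'present') is shared by all ingroup taxa — unites the whole ingroup.
Char. 2: derived state 'absent' in H, L, V, and Z only — synapomorphy for {H, L, V, Z}.
Only H, L, M, V, and Z show the derived state 'present' for Char. 3, supporting them as a clade.
Char. 4 (derived state 'present') is unique to K (autapomorphy; uninformative for grouping).
Char. 5 (derived state 'absent') is shared by H and V — a synapomorphy uniting that clade.
Char. 6: derived state 'absent' in L and Z only — synapomorphy for {L, Z}.
Most parsimonious ingroup topology: ((((H,V),(Z,L)),M),K).
H and V form a cherry on this tree, so they are sister taxa.

V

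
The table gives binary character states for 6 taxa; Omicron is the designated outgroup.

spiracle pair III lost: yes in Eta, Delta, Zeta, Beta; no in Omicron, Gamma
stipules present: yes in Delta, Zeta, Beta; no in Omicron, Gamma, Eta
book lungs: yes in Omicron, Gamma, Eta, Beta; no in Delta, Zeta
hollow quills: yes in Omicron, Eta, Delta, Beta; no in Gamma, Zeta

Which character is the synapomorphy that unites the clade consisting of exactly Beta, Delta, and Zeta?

Character polarity is set by the outgroup: the derived state is whichever differs from the outgroup's state, so for book lungs, hollow quills the derived state is 'no', and for the remaining characters it is 'yes'.
spiracle pair III lost: derived state 'yes' in Beta, Delta, Eta, and Zeta only — synapomorphy for {Beta, Delta, Eta, Zeta}.
stipules present: derived state 'yes' in Beta, Delta, and Zeta only — synapomorphy for {Beta, Delta, Zeta}.
book lungs: derived state 'no' in Delta and Zeta only — synapomorphy for {Delta, Zeta}.
hollow quills groups Gamma and Zeta, which is incompatible with the clades supported by the remaining characters; treating it as convergent (homoplasy) costs fewer steps than any alternative tree.
Most parsimonious ingroup topology: (Gamma,(Eta,((Delta,Zeta),Beta))).
The clade {Beta, Delta, Zeta} is supported by stipules present: its derived state 'yes' occurs in exactly those taxa and in no other taxon (including the outgroup).

stipules present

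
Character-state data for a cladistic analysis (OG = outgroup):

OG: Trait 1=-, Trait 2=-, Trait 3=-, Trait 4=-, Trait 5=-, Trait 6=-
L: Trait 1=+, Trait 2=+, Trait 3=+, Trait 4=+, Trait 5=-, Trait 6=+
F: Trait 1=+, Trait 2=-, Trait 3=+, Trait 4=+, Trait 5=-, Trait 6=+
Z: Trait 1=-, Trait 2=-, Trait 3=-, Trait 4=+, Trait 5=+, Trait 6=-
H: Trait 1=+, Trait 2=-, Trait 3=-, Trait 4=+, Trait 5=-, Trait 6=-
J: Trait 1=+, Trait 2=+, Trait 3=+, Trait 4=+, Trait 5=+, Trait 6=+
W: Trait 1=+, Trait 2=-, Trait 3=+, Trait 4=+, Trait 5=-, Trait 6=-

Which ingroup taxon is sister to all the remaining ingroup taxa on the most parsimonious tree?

The outgroup has state '-' for every character, so '+' is the derived state throughout.
Trait 1: derived state '+' in F, H, J, L, and W only — synapomorphy for {F, H, J, L, W}.
Trait 2 (derived state '+') is shared by J and L — a synapomorphy uniting that clade.
Only F, J, L, and W show the derived state '+' for Trait 3, supporting them as a clade.
All ingroup taxa share the derived state '+' for Trait 4; it defines the ingroup but does not resolve relationships within it.
Trait 5 (state '+') occurs in J and Z but conflicts with the nesting implied by the other characters — most parsimoniously interpreted as homoplasy.
Only F, J, and L show the derived state '+' for Trait 6, supporting them as a clade.
Most parsimonious ingroup topology: (((((L,J),F),W),H),Z).
Z is sister to the clade containing all other ingroup taxa, so it is the earliest-diverging (most basal) ingroup lineage.

Z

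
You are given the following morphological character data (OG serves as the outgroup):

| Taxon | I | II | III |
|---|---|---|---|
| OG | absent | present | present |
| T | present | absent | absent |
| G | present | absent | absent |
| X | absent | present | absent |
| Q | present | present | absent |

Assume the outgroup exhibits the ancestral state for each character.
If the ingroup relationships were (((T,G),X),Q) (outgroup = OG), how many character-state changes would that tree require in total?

Map each character onto (((T,G),X),Q) (rooted by OG) and count the minimum state changes it requires (Fitch parsimony):
I: 2; II: 1; III: 1.
Total tree length = 4.

4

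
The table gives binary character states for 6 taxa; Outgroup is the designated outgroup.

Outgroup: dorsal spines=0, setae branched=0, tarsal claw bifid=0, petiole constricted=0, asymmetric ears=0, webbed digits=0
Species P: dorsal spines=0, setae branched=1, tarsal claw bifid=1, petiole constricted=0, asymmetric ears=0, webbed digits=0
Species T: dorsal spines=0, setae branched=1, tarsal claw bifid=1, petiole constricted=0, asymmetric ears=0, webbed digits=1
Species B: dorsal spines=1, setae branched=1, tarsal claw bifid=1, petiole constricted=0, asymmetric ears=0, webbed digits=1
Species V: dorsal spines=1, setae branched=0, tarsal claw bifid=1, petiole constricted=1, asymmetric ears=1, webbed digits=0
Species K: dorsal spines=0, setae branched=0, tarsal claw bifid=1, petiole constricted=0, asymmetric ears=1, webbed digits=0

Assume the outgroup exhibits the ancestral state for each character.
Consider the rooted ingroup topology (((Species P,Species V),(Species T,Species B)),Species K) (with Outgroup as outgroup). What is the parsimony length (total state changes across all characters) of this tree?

9

Map each character onto (((Species P,Species V),(Species T,Species B)),Species K) (rooted by Outgroup) and count the minimum state changes it requires (Fitch parsimony):
dorsal spines: 2; setae branched: 2; tarsal claw bifid: 1; petiole constricted: 1; asymmetric ears: 2; webbed digits: 1.
Total tree length = 9.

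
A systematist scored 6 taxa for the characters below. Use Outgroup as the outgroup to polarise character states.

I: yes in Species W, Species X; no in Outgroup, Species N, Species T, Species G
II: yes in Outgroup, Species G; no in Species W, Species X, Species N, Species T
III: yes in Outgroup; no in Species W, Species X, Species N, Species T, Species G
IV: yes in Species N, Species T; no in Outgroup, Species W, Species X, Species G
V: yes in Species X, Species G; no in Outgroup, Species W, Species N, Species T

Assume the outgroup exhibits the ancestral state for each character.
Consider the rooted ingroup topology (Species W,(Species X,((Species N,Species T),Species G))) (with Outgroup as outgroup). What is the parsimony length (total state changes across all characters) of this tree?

Map each character onto (Species W,(Species X,((Species N,Species T),Species G))) (rooted by Outgroup) and count the minimum state changes it requires (Fitch parsimony):
I: 2; II: 2; III: 1; IV: 1; V: 2.
Total tree length = 8.

8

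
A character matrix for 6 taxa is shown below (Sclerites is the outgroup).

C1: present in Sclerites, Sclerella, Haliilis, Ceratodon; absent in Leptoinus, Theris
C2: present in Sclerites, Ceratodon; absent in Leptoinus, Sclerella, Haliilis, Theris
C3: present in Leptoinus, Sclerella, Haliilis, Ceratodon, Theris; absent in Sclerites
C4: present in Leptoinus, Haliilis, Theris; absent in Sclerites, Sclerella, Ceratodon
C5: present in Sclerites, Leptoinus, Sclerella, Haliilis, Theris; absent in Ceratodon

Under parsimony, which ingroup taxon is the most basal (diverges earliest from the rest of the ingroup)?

Character polarity is set by the outgroup: the derived state is whichever differs from the outgroup's state, so for C1, C2, C5 the derived state is 'absent', and for the remaining characters it is 'present'.
Only Leptoinus and Theris show the derived state 'absent' for C1, supporting them as a clade.
Only Haliilis, Leptoinus, Sclerella, and Theris show the derived state 'absent' for C2, supporting them as a clade.
All ingroup taxa share the derived state 'present' for C3; it defines the ingroup but does not resolve relationships within it.
Only Haliilis, Leptoinus, and Theris show the derived state 'present' for C4, supporting them as a clade.
C5: derived state 'absent' in Ceratodon only — an autapomorphy, so it tells us nothing about relationships among taxa.
Most parsimonious ingroup topology: ((((Leptoinus,Theris),Haliilis),Sclerella),Ceratodon).
Ceratodon is sister to the clade containing all other ingroup taxa, so it is the earliest-diverging (most basal) ingroup lineage.

Ceratodon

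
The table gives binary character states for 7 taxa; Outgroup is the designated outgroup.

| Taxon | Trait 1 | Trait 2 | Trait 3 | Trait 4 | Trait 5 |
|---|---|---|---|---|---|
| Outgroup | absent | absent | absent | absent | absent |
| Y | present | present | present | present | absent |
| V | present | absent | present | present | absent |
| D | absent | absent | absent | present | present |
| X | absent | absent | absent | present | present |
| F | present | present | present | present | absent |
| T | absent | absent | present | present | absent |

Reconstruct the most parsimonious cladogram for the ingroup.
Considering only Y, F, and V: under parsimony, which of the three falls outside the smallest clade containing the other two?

V

The outgroup has state 'absent' for every character, so 'present' is the derived state throughout.
Only F, V, and Y show the derived state 'present' for Trait 1, supporting them as a clade.
Trait 2 (derived state 'present') is shared by F and Y — a synapomorphy uniting that clade.
Trait 3 (derived state 'present') is shared by F, T, V, and Y — a synapomorphy uniting that clade.
Trait 4 (derived state 'present') is shared by all ingroup taxa — unites the whole ingroup.
Trait 5 (derived state 'present') is shared by D and X — a synapomorphy uniting that clade.
Most parsimonious ingroup topology: ((((Y,F),V),T),(D,X)).
F and Y share a more recent common ancestor with each other than either does with V, so V is the least closely related of the three.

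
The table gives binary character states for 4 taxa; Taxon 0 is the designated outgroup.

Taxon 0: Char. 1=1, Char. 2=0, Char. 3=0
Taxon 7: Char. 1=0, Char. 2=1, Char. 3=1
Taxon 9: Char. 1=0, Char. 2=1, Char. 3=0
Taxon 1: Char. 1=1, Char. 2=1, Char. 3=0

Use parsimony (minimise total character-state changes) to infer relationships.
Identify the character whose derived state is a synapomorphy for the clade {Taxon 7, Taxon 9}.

Char. 1

Character polarity is set by the outgroup: the derived state is whichever differs from the outgroup's state, so for Char. 1 the derived state is '0', and for the remaining characters it is '1'.
Char. 1: derived state '0' in Taxon 7 and Taxon 9 only — synapomorphy for {Taxon 7, Taxon 9}.
Char. 2 (derived state '1') is shared by all ingroup taxa — unites the whole ingroup.
Char. 3: derived state '1' in Taxon 7 only — an autapomorphy, so it tells us nothing about relationships among taxa.
Most parsimonious ingroup topology: ((Taxon 7,Taxon 9),Taxon 1).
The clade {Taxon 7, Taxon 9} is supported by Char. 1: its derived state '0' occurs in exactly those taxa and in no other taxon (including the outgroup).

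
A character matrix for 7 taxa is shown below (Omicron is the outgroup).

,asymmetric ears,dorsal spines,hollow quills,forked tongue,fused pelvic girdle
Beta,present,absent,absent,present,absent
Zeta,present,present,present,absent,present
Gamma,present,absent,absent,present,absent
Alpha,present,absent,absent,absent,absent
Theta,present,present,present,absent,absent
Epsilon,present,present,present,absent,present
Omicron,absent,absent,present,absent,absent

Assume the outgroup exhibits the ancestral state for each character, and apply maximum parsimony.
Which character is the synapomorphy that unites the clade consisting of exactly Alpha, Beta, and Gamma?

hollow quills

Character polarity is set by the outgroup: the derived state is whichever differs from the outgroup's state, so for hollow quills the derived state is 'absent', and for the remaining characters it is 'present'.
All ingroup taxa share the derived state 'present' for asymmetric ears; it defines the ingroup but does not resolve relationships within it.
dorsal spines (derived state 'present') is shared by Epsilon, Theta, and Zeta — a synapomorphy uniting that clade.
Only Alpha, Beta, and Gamma show the derived state 'absent' for hollow quills, supporting them as a clade.
forked tongue (derived state 'present') is shared by Beta and Gamma — a synapomorphy uniting that clade.
fused pelvic girdle: derived state 'present' in Epsilon and Zeta only — synapomorphy for {Epsilon, Zeta}.
Most parsimonious ingroup topology: ((Theta,(Epsilon,Zeta)),((Gamma,Beta),Alpha)).
The clade {Alpha, Beta, Gamma} is supported by hollow quills: its derived state 'absent' occurs in exactly those taxa and in no other taxon (including the outgroup).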